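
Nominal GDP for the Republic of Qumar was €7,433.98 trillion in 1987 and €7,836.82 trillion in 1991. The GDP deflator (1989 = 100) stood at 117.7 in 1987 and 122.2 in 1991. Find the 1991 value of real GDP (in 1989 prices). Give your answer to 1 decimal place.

Real GDP = Nominal / (GDP deflator/100) = 7836.82 / 1.222 = 6413.11.

€6,413.1 trillion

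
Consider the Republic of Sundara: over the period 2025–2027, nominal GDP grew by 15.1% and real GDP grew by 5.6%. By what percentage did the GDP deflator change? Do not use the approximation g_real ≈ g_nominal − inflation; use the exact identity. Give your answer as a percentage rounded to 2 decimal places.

(1 + g_nom) = (1 + g_real)(1 + π), so π = 1.1510 / 1.0560 − 1 = 0.08996.

9.00%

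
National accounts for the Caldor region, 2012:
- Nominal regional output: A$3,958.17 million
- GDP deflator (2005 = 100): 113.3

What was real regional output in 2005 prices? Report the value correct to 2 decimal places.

Real regional output = Nominal / (GDP deflator/100) = 3958.17 / 1.133 = 3493.53.

A$3,493.53 million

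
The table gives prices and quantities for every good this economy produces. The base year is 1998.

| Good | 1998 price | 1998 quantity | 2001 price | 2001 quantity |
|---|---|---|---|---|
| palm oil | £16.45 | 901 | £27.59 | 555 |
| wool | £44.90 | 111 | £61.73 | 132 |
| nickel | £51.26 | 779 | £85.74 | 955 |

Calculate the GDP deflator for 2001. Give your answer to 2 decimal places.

164.57

Nominal GDP 2001 = 27.59·555 + 61.73·132 + 85.74·955 = 105342.51.
Real GDP 2001 (at 1998 prices) = 16.45·555 + 44.90·132 + 51.26·955 = 64009.85.
Deflator = Nominal/Real × 100 = 105342.51/64009.85 × 100 = 164.572.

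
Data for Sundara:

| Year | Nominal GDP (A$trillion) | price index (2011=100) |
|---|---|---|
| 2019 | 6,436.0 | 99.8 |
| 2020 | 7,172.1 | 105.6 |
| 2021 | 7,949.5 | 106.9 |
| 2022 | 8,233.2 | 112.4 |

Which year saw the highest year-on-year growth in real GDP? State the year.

2021

2020: real = 7172.1/1.056 = 6791.76; growth vs 2019 (6448.90) = 5.32%.
2021: real = 7949.5/1.069 = 7436.39; growth vs 2020 (6791.76) = 9.49%.
2022: real = 8233.2/1.124 = 7324.91; growth vs 2021 (7436.39) = -1.50%.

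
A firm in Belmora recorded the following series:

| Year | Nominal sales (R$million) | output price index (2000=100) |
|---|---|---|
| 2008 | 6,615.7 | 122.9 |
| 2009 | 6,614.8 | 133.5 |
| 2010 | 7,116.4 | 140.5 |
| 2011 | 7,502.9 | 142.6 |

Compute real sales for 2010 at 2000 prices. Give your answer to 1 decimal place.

Real sales 2010 = 7116.4 / 1.405 = 5065.05.

R$5,065.1 million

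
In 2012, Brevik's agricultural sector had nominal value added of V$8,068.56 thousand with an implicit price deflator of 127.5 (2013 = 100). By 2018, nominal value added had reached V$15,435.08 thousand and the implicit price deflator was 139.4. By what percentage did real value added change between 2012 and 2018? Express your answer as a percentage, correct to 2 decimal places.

Real value added 2012 = 8068.56 / 1.275 = 6328.28.
Real value added 2018 = 15435.08 / 1.394 = 11072.51.
Real growth = 11072.51 / 6328.28 − 1 = 0.7497.

74.97%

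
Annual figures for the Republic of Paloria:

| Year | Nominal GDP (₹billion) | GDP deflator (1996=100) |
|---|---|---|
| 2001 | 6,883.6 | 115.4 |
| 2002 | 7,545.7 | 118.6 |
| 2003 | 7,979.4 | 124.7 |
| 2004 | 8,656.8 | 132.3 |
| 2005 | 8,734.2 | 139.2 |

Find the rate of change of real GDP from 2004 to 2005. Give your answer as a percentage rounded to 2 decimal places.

Real GDP 2004 = 8656.8/1.323 = 6543.31.
Real GDP 2005 = 8734.2/1.392 = 6274.57.
Change = 6274.57/6543.31 − 1 = -0.0411.

-4.11%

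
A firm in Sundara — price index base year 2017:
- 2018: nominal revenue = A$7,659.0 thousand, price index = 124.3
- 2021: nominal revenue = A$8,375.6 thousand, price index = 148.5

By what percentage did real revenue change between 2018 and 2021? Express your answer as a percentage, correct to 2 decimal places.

-8.46%

Real revenue 2018 = 7659.0 / 1.243 = 6161.71.
Real revenue 2021 = 8375.6 / 1.485 = 5640.13.
Real growth = 5640.13 / 6161.71 − 1 = -0.0846.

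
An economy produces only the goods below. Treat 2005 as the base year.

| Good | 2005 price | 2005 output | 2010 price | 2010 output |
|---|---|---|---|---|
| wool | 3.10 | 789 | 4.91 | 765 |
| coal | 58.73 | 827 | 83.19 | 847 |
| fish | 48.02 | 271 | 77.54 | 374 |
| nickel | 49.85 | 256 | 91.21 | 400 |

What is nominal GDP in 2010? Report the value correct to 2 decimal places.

Nominal GDP 2010 = Σ (p_2010 × q_2010) = 4.91·765 + 83.19·847 + 77.54·374 + 91.21·400 = 139702.04.

139702.04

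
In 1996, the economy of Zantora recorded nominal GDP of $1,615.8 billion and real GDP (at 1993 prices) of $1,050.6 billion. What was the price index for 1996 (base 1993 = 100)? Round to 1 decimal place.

price index = (Nominal / Real) × 100 = 1615.8 / 1050.6 × 100 = 153.80.

153.8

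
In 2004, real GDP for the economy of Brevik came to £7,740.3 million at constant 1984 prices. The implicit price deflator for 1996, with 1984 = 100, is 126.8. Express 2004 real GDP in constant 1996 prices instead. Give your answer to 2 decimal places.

Real GDP in 1996 prices = Real GDP in 1984 prices × (P_1996/P_1984) = 7740.3 × 1.268 = 9814.70.

£9,814.70 million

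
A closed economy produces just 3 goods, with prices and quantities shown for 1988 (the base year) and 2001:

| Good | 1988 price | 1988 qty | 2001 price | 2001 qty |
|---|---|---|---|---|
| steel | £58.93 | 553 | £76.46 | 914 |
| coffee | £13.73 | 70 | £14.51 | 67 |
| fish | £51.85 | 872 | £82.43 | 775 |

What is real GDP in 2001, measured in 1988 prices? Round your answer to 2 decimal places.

£94965.68

Real GDP 2001 = Σ (p_1988 × q_2001) = 58.93·914 + 13.73·67 + 51.85·775 = 94965.68.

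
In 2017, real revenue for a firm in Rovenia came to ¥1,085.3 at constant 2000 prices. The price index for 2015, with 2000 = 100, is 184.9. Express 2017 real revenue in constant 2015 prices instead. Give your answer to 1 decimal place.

Real revenue in 2015 prices = Real revenue in 2000 prices × (P_2015/P_2000) = 1085.3 × 1.849 = 2006.72.

¥2,006.7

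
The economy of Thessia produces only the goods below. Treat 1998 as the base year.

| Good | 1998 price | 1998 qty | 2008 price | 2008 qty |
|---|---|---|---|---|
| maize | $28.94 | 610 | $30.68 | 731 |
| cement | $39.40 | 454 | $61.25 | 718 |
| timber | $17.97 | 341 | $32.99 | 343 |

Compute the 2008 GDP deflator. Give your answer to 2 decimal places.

139.76

Nominal GDP 2008 = 30.68·731 + 61.25·718 + 32.99·343 = 77720.15.
Real GDP 2008 (at 1998 prices) = 28.94·731 + 39.40·718 + 17.97·343 = 55608.05.
Deflator = Nominal/Real × 100 = 77720.15/55608.05 × 100 = 139.764.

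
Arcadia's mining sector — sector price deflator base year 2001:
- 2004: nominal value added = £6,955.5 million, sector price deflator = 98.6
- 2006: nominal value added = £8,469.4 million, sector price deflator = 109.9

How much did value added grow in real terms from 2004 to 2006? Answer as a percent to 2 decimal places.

9.25%

Deflate each year: 2004 → 6955.5/0.986 = 7054.26; 2006 → 8469.4/1.099 = 7706.46.
So real value added changed by 7706.46/7054.26 − 1 = 0.0925, i.e. 9.25%.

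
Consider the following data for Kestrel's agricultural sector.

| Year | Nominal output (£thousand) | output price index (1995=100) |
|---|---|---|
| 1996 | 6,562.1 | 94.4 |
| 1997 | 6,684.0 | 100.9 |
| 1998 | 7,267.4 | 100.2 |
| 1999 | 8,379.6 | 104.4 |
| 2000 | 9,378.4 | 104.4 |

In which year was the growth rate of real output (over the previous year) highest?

1997: real = 6684.0/1.009 = 6624.38; growth vs 1996 (6951.38) = -4.70%.
1998: real = 7267.4/1.002 = 7252.89; growth vs 1997 (6624.38) = 9.49%.
1999: real = 8379.6/1.044 = 8026.44; growth vs 1998 (7252.89) = 10.67%.
2000: real = 9378.4/1.044 = 8983.14; growth vs 1999 (8026.44) = 11.92%.

2000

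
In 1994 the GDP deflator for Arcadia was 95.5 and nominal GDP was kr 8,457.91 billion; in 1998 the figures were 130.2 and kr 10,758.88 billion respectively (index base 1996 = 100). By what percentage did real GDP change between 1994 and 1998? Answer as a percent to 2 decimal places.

Real GDP 1994 = 8457.91 / 0.955 = 8856.45.
Real GDP 1998 = 10758.88 / 1.302 = 8263.35.
Real growth = 8263.35 / 8856.45 − 1 = -0.0670.

-6.70%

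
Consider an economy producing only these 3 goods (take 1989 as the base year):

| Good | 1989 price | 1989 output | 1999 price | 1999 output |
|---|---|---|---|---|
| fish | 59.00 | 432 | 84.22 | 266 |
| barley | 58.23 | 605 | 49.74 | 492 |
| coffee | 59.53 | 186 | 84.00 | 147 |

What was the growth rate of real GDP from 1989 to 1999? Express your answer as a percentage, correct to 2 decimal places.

Real GDP 1989 = Nominal GDP 1989 = 59.00·432 + 58.23·605 + 59.53·186 = 71789.73.
Real GDP 1999 (at 1989 prices) = 59.00·266 + 58.23·492 + 59.53·147 = 53094.07.
Real growth = 53094.07/71789.73 − 1 = -0.2604.

-26.04%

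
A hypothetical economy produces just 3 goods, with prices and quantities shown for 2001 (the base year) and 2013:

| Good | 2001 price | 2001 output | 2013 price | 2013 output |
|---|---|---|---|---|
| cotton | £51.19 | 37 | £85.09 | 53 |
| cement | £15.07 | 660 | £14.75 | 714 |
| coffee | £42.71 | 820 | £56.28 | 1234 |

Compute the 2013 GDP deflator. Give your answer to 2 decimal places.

Nominal GDP 2013 = 85.09·53 + 14.75·714 + 56.28·1234 = 84490.79.
Real GDP 2013 (at 2001 prices) = 51.19·53 + 15.07·714 + 42.71·1234 = 66177.19.
Deflator = Nominal/Real × 100 = 84490.79/66177.19 × 100 = 127.674.

127.67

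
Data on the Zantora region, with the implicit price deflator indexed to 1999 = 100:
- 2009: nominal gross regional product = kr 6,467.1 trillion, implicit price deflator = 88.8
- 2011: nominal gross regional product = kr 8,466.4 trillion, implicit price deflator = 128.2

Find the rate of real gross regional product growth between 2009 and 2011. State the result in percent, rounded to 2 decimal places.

-9.32%

Deflate each year: 2009 → 6467.1/0.888 = 7282.77; 2011 → 8466.4/1.282 = 6604.06.
So real gross regional product changed by 6604.06/7282.77 − 1 = -0.0932, i.e. -9.32%.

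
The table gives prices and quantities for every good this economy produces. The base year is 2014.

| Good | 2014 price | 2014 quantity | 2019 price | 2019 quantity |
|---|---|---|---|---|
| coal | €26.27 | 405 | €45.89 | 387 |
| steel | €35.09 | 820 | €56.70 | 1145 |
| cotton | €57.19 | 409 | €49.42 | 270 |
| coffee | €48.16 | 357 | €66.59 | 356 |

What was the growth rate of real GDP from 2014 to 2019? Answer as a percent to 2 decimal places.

3.67%

Real GDP 2014 = Nominal GDP 2014 = 26.27·405 + 35.09·820 + 57.19·409 + 48.16·357 = 79996.98.
Real GDP 2019 (at 2014 prices) = 26.27·387 + 35.09·1145 + 57.19·270 + 48.16·356 = 82930.80.
Real growth = 82930.80/79996.98 − 1 = 0.0367.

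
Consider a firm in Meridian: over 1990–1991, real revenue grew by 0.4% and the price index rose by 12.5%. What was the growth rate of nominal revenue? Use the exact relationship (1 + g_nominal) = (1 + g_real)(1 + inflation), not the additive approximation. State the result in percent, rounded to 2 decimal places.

12.95%

(1 + g_nom) = (1 + g_real)(1 + π) = 1.0040 × 1.1250 = 1.12950.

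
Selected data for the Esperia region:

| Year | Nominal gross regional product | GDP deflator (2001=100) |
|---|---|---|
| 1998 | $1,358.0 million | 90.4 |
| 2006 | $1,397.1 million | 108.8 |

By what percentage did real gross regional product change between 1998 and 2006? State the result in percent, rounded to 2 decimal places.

Deflate each year: 1998 → 1358.0/0.904 = 1502.21; 2006 → 1397.1/1.088 = 1284.10.
So real gross regional product changed by 1284.10/1502.21 − 1 = -0.1452, i.e. -14.52%.

-14.52%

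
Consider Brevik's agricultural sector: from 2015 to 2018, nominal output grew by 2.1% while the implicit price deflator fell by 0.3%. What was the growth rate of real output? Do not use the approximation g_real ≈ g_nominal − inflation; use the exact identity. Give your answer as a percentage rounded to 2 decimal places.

(1 + g_nom) = (1 + g_real)(1 + π), so g_real = 1.0210 / 0.9970 − 1 = 0.02407.

2.41%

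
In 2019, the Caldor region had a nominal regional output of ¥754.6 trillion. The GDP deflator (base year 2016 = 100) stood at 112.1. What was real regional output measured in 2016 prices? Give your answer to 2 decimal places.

¥673.15 trillion

Real regional output = Nominal / (GDP deflator/100) = 754.6 / 1.121 = 673.15.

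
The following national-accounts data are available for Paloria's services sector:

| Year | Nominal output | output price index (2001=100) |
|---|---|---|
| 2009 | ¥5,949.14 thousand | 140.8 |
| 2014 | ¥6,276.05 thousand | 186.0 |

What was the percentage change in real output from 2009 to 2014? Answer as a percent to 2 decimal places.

-20.14%

Deflate each year: 2009 → 5949.14/1.408 = 4225.24; 2014 → 6276.05/1.860 = 3374.22.
So real output changed by 3374.22/4225.24 − 1 = -0.2014, i.e. -20.14%.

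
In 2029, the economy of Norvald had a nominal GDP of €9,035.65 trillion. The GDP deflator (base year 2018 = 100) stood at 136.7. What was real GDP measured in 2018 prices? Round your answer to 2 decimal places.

Real GDP = Nominal / (GDP deflator/100) = 9035.65 / 1.367 = 6609.84.

€6,609.84 trillion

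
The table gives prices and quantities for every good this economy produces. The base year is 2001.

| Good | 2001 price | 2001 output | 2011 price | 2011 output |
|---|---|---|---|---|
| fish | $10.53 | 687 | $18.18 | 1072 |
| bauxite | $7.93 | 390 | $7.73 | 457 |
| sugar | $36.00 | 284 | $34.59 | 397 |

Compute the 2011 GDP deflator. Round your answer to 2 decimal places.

Nominal GDP 2011 = 18.18·1072 + 7.73·457 + 34.59·397 = 36753.80.
Real GDP 2011 (at 2001 prices) = 10.53·1072 + 7.93·457 + 36.00·397 = 29204.17.
Deflator = Nominal/Real × 100 = 36753.80/29204.17 × 100 = 125.851.

125.85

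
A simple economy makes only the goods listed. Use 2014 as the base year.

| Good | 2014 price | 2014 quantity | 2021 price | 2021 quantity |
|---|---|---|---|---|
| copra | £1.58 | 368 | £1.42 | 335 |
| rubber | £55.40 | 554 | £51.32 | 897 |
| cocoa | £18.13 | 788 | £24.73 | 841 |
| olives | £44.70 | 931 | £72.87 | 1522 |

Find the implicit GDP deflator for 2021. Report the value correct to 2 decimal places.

133.49

Nominal GDP 2021 = 1.42·335 + 51.32·897 + 24.73·841 + 72.87·1522 = 178215.81.
Real GDP 2021 (at 2014 prices) = 1.58·335 + 55.40·897 + 18.13·841 + 44.70·1522 = 133503.83.
Deflator = Nominal/Real × 100 = 178215.81/133503.83 × 100 = 133.491.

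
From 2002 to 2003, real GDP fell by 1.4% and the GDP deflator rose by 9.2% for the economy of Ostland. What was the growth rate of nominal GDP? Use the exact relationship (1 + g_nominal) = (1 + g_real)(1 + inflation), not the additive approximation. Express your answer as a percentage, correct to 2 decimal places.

(1 + g_nom) = (1 + g_real)(1 + π) = 0.9860 × 1.0920 = 1.07671.

7.67%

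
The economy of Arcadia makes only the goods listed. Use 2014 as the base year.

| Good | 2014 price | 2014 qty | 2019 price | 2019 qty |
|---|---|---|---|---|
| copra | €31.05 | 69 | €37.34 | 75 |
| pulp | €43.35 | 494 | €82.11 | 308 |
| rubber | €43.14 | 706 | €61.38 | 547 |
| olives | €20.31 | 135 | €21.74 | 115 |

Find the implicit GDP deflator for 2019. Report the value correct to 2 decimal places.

Nominal GDP 2019 = 37.34·75 + 82.11·308 + 61.38·547 + 21.74·115 = 64165.34.
Real GDP 2019 (at 2014 prices) = 31.05·75 + 43.35·308 + 43.14·547 + 20.31·115 = 41613.78.
Deflator = Nominal/Real × 100 = 64165.34/41613.78 × 100 = 154.193.

154.19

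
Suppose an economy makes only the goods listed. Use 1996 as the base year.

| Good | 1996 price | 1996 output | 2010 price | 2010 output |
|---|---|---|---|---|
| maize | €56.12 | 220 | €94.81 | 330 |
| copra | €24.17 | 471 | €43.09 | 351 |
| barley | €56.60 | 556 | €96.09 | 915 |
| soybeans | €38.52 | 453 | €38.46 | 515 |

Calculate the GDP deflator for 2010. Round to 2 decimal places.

Nominal GDP 2010 = 94.81·330 + 43.09·351 + 96.09·915 + 38.46·515 = 154141.14.
Real GDP 2010 (at 1996 prices) = 56.12·330 + 24.17·351 + 56.60·915 + 38.52·515 = 98630.07.
Deflator = Nominal/Real × 100 = 154141.14/98630.07 × 100 = 156.282.

156.28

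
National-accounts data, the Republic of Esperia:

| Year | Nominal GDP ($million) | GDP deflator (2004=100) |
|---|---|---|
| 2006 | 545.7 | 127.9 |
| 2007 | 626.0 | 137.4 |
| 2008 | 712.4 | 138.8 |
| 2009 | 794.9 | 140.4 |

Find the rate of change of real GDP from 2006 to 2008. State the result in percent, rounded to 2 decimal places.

20.30%

Real GDP 2006 = 545.7/1.279 = 426.66.
Real GDP 2008 = 712.4/1.388 = 513.26.
Change = 513.26/426.66 − 1 = 0.2030.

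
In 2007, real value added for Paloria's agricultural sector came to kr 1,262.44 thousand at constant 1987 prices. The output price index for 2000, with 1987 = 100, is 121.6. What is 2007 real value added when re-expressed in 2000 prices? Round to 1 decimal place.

kr 1,535.1 thousand

Real value added in 2000 prices = Real value added in 1987 prices × (P_2000/P_1987) = 1262.44 × 1.216 = 1535.13.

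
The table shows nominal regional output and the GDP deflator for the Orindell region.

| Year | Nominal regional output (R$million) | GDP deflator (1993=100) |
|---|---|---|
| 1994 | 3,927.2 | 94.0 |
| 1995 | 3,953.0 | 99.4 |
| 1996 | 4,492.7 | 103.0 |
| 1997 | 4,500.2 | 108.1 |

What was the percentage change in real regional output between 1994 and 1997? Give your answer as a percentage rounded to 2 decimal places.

-0.36%

Real regional output 1994 = 3927.2/0.940 = 4177.87.
Real regional output 1997 = 4500.2/1.081 = 4163.00.
Change = 4163.00/4177.87 − 1 = -0.0036.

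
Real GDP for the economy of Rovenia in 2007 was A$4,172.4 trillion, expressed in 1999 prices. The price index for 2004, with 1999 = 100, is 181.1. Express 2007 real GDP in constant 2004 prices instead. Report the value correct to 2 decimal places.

Real GDP in 2004 prices = Real GDP in 1999 prices × (P_2004/P_1999) = 4172.4 × 1.811 = 7556.22.

A$7,556.22 trillion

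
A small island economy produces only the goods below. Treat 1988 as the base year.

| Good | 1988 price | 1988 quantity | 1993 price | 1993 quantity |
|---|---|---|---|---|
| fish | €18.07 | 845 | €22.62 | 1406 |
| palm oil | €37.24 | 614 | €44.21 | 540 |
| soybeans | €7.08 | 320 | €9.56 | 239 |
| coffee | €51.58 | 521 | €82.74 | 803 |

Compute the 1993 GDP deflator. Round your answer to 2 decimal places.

Nominal GDP 1993 = 22.62·1406 + 44.21·540 + 9.56·239 + 82.74·803 = 124402.18.
Real GDP 1993 (at 1988 prices) = 18.07·1406 + 37.24·540 + 7.08·239 + 51.58·803 = 88626.88.
Deflator = Nominal/Real × 100 = 124402.18/88626.88 × 100 = 140.366.

140.37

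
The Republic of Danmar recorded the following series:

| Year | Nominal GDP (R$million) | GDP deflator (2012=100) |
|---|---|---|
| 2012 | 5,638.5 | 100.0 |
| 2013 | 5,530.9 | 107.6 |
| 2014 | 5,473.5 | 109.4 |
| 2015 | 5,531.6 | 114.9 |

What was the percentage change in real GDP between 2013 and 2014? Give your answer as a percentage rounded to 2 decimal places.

-2.67%

Real GDP 2013 = 5530.9/1.076 = 5140.24.
Real GDP 2014 = 5473.5/1.094 = 5003.20.
Change = 5003.20/5140.24 − 1 = -0.0267.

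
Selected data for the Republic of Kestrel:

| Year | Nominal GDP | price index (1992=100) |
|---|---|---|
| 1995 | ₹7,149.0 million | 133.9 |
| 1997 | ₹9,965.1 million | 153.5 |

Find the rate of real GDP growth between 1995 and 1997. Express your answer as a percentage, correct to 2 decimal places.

Real GDP 1995 = 7149.0 / 1.339 = 5339.06.
Real GDP 1997 = 9965.1 / 1.535 = 6491.92.
Real growth = 6491.92 / 5339.06 − 1 = 0.2159.

21.59%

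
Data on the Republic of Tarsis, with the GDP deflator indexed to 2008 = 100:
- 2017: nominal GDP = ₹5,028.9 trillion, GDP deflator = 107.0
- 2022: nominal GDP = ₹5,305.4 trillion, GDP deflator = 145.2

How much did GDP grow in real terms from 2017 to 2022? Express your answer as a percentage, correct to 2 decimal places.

-22.26%

Real GDP 2017 = 5028.9 / 1.070 = 4699.91.
Real GDP 2022 = 5305.4 / 1.452 = 3653.86.
Real growth = 3653.86 / 4699.91 − 1 = -0.2226.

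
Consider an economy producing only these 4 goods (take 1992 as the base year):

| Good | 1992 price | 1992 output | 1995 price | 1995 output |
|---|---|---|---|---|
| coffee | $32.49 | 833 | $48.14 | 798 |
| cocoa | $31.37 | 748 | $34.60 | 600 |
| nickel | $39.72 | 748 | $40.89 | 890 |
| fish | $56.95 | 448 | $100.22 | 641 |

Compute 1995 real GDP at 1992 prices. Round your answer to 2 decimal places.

$116604.77

Real GDP 1995 = Σ (p_1992 × q_1995) = 32.49·798 + 31.37·600 + 39.72·890 + 56.95·641 = 116604.77.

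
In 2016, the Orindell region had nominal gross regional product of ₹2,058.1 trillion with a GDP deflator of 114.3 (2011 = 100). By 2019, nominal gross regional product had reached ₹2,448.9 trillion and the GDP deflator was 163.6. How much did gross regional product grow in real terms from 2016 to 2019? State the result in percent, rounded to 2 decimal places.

-16.87%

Deflate each year: 2016 → 2058.1/1.143 = 1800.61; 2019 → 2448.9/1.636 = 1496.88.
So real gross regional product changed by 1496.88/1800.61 − 1 = -0.1687, i.e. -16.87%.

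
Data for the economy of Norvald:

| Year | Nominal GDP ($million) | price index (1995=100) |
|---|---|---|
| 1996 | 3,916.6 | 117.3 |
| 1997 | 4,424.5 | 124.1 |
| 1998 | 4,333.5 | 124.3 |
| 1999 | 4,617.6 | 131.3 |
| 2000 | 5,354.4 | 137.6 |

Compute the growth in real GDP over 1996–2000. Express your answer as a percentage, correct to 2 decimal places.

Real GDP 1996 = 3916.6/1.173 = 3338.96.
Real GDP 2000 = 5354.4/1.376 = 3891.28.
Change = 3891.28/3338.96 − 1 = 0.1654.

16.54%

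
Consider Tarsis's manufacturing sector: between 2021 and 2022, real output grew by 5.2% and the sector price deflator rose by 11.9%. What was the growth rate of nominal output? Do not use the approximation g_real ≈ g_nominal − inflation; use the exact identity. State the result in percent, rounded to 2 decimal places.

17.72%

(1 + g_nom) = (1 + g_real)(1 + π) = 1.0520 × 1.1190 = 1.17719.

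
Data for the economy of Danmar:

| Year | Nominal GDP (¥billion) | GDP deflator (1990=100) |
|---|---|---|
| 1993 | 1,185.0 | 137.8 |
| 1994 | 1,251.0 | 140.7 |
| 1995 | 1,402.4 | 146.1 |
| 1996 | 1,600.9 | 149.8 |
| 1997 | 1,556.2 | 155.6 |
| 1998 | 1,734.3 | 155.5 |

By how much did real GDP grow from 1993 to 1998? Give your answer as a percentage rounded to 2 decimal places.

29.70%

Real GDP 1993 = 1185.0/1.378 = 859.94.
Real GDP 1998 = 1734.3/1.555 = 1115.31.
Change = 1115.31/859.94 − 1 = 0.2970.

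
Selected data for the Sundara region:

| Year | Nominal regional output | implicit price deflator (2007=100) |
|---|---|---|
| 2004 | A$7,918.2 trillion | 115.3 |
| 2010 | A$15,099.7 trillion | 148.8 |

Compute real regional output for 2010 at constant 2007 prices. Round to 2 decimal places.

Real regional output = Nominal / (implicit price deflator/100) = 15099.7 / 1.488 = 10147.65.

A$10,147.65 trillion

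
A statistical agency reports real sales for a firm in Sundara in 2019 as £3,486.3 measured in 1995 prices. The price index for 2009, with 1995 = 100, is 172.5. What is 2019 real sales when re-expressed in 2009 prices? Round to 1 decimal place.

Real sales in 2009 prices = Real sales in 1995 prices × (P_2009/P_1995) = 3486.3 × 1.725 = 6013.87.

£6,013.9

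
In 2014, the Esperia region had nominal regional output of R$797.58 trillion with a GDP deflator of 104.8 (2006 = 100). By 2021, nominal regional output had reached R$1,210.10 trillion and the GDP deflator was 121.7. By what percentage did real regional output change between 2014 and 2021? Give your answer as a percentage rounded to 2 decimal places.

30.65%

Deflate each year: 2014 → 797.58/1.048 = 761.05; 2021 → 1210.10/1.217 = 994.33.
So real regional output changed by 994.33/761.05 − 1 = 0.3065, i.e. 30.65%.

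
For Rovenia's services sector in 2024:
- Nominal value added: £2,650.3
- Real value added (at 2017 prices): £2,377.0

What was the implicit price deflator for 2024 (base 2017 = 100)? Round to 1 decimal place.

111.5

implicit price deflator = (Nominal / Real) × 100 = 2650.3 / 2377.0 × 100 = 111.50.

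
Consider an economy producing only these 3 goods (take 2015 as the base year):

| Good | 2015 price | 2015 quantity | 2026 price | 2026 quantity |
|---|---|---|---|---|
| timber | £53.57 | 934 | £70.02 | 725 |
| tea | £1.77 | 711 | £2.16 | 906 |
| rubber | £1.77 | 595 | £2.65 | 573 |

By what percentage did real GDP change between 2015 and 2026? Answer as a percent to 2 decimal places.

-20.80%

Real GDP 2015 = Nominal GDP 2015 = 53.57·934 + 1.77·711 + 1.77·595 = 52346.00.
Real GDP 2026 (at 2015 prices) = 53.57·725 + 1.77·906 + 1.77·573 = 41456.08.
Real growth = 41456.08/52346.00 − 1 = -0.2080.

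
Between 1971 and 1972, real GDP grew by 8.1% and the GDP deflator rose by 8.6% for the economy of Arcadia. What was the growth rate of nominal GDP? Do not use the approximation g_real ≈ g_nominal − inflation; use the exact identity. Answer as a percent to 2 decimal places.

(1 + g_nom) = (1 + g_real)(1 + π) = 1.0810 × 1.0860 = 1.17397.

17.40%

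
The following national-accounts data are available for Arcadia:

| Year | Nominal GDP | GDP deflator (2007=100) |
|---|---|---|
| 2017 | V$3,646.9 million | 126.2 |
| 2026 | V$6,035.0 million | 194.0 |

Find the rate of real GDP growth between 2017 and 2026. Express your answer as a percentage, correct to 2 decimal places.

Deflate each year: 2017 → 3646.9/1.262 = 2889.78; 2026 → 6035.0/1.940 = 3110.82.
So real GDP changed by 3110.82/2889.78 − 1 = 0.0765, i.e. 7.65%.

7.65%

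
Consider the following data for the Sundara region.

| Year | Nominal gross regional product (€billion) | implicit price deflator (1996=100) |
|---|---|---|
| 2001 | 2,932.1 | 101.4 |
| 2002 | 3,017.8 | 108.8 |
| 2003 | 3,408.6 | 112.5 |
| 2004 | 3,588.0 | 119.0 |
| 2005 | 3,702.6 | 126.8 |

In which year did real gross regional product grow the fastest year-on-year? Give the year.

2003

2002: real = 3017.8/1.088 = 2773.71; growth vs 2001 (2891.62) = -4.08%.
2003: real = 3408.6/1.125 = 3029.87; growth vs 2002 (2773.71) = 9.24%.
2004: real = 3588.0/1.190 = 3015.13; growth vs 2003 (3029.87) = -0.49%.
2005: real = 3702.6/1.268 = 2920.03; growth vs 2004 (3015.13) = -3.15%.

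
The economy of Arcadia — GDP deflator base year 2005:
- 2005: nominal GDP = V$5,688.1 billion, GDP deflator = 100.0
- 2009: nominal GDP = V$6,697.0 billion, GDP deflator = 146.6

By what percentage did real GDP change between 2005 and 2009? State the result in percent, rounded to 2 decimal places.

-19.69%

Real GDP 2005 = 5688.1 / 1.000 = 5688.10.
Real GDP 2009 = 6697.0 / 1.466 = 4568.21.
Real growth = 4568.21 / 5688.10 − 1 = -0.1969.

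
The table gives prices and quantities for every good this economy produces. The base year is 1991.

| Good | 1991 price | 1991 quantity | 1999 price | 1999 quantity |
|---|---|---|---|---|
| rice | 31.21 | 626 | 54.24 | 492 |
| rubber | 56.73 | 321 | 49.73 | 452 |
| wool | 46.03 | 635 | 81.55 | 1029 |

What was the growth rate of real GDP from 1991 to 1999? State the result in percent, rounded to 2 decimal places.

31.93%

Real GDP 1991 = Nominal GDP 1991 = 31.21·626 + 56.73·321 + 46.03·635 = 66976.84.
Real GDP 1999 (at 1991 prices) = 31.21·492 + 56.73·452 + 46.03·1029 = 88362.15.
Real growth = 88362.15/66976.84 − 1 = 0.3193.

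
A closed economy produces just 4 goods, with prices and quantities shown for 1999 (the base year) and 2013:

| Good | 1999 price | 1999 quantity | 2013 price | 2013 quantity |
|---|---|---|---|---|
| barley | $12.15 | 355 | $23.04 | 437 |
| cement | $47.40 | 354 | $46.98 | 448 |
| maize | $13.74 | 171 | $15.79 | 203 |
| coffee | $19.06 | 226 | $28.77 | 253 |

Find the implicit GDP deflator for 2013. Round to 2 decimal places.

121.79

Nominal GDP 2013 = 23.04·437 + 46.98·448 + 15.79·203 + 28.77·253 = 41599.70.
Real GDP 2013 (at 1999 prices) = 12.15·437 + 47.40·448 + 13.74·203 + 19.06·253 = 34156.15.
Deflator = Nominal/Real × 100 = 41599.70/34156.15 × 100 = 121.793.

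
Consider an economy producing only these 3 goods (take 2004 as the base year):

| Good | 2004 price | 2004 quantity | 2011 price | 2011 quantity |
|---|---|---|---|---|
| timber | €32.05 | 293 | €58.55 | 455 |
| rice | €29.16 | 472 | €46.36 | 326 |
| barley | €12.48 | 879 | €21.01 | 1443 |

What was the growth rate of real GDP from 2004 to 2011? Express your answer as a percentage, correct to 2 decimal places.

Real GDP 2004 = Nominal GDP 2004 = 32.05·293 + 29.16·472 + 12.48·879 = 34124.09.
Real GDP 2011 (at 2004 prices) = 32.05·455 + 29.16·326 + 12.48·1443 = 42097.55.
Real growth = 42097.55/34124.09 − 1 = 0.2337.

23.37%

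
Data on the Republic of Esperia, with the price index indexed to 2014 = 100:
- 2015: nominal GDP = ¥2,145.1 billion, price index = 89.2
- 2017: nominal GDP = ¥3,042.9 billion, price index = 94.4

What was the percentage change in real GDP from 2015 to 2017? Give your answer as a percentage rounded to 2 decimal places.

34.04%

Deflate each year: 2015 → 2145.1/0.892 = 2404.82; 2017 → 3042.9/0.944 = 3223.41.
So real GDP changed by 3223.41/2404.82 − 1 = 0.3404, i.e. 34.04%.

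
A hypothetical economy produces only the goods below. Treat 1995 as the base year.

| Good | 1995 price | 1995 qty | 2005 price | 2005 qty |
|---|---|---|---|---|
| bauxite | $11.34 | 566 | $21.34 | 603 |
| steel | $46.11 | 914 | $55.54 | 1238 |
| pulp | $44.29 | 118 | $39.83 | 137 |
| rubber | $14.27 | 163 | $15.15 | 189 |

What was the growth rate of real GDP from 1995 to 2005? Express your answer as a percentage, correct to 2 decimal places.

Real GDP 1995 = Nominal GDP 1995 = 11.34·566 + 46.11·914 + 44.29·118 + 14.27·163 = 56115.21.
Real GDP 2005 (at 1995 prices) = 11.34·603 + 46.11·1238 + 44.29·137 + 14.27·189 = 72686.96.
Real growth = 72686.96/56115.21 − 1 = 0.2953.

29.53%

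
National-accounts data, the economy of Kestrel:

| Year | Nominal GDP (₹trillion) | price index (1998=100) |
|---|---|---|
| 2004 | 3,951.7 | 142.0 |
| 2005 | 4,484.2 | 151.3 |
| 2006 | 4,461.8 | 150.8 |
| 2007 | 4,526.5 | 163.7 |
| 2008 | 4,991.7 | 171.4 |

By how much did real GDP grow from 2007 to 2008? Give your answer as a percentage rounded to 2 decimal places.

Real GDP 2007 = 4526.5/1.637 = 2765.12.
Real GDP 2008 = 4991.7/1.714 = 2912.31.
Change = 2912.31/2765.12 − 1 = 0.0532.

5.32%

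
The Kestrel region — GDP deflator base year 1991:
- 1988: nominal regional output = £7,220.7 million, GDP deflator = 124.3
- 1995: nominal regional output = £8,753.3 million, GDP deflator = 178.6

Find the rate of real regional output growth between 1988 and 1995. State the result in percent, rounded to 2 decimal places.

-15.63%

Real regional output 1988 = 7220.7 / 1.243 = 5809.09.
Real regional output 1995 = 8753.3 / 1.786 = 4901.06.
Real growth = 4901.06 / 5809.09 − 1 = -0.1563.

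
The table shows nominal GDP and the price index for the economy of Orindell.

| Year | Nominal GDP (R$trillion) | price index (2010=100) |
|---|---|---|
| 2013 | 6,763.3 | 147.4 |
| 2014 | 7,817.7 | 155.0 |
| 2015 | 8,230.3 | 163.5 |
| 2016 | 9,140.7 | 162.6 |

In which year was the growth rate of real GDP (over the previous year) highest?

2016

2014: real = 7817.7/1.550 = 5043.68; growth vs 2013 (4588.40) = 9.92%.
2015: real = 8230.3/1.635 = 5033.82; growth vs 2014 (5043.68) = -0.20%.
2016: real = 9140.7/1.626 = 5621.59; growth vs 2015 (5033.82) = 11.68%.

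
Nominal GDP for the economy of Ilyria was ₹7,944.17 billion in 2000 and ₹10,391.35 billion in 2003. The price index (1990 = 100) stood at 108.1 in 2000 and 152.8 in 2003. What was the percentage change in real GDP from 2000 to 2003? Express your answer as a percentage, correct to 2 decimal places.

Real GDP 2000 = 7944.17 / 1.081 = 7348.91.
Real GDP 2003 = 10391.35 / 1.528 = 6800.62.
Real growth = 6800.62 / 7348.91 − 1 = -0.0746.

-7.46%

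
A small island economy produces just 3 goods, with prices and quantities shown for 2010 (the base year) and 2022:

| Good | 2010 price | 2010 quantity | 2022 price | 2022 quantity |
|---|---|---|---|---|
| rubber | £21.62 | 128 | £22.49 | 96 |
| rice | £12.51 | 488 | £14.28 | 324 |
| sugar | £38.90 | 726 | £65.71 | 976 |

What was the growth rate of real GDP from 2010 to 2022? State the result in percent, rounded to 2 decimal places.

18.81%

Real GDP 2010 = Nominal GDP 2010 = 21.62·128 + 12.51·488 + 38.90·726 = 37113.64.
Real GDP 2022 (at 2010 prices) = 21.62·96 + 12.51·324 + 38.90·976 = 44095.16.
Real growth = 44095.16/37113.64 − 1 = 0.1881.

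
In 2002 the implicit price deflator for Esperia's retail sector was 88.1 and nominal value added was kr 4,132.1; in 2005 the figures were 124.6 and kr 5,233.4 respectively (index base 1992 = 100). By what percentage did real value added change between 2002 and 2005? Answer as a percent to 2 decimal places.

Deflate each year: 2002 → 4132.1/0.881 = 4690.24; 2005 → 5233.4/1.246 = 4200.16.
So real value added changed by 4200.16/4690.24 − 1 = -0.1045, i.e. -10.45%.

-10.45%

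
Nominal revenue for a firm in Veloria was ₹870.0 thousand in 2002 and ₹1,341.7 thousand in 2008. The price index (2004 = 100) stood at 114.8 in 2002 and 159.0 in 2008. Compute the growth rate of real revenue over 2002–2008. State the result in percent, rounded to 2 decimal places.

Real revenue 2002 = 870.0 / 1.148 = 757.84.
Real revenue 2008 = 1341.7 / 1.590 = 843.84.
Real growth = 843.84 / 757.84 − 1 = 0.1135.

11.35%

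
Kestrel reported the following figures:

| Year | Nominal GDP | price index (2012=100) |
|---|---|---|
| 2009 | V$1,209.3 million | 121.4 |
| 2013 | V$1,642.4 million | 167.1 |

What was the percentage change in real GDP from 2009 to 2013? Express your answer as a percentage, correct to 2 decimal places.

Real GDP 2009 = 1209.3 / 1.214 = 996.13.
Real GDP 2013 = 1642.4 / 1.671 = 982.88.
Real growth = 982.88 / 996.13 − 1 = -0.0133.

-1.33%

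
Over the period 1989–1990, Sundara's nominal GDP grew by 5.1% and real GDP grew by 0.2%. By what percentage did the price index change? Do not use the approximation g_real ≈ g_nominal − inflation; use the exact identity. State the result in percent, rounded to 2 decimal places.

4.89%

(1 + g_nom) = (1 + g_real)(1 + π), so π = 1.0510 / 1.0020 − 1 = 0.04890.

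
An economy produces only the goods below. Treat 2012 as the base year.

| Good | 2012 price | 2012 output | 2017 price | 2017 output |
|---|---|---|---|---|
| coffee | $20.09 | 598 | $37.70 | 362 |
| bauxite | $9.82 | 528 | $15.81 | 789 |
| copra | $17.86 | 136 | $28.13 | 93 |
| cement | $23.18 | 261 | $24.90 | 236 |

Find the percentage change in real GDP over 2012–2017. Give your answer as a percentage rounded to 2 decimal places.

Real GDP 2012 = Nominal GDP 2012 = 20.09·598 + 9.82·528 + 17.86·136 + 23.18·261 = 25677.72.
Real GDP 2017 (at 2012 prices) = 20.09·362 + 9.82·789 + 17.86·93 + 23.18·236 = 22152.02.
Real growth = 22152.02/25677.72 − 1 = -0.1373.

-13.73%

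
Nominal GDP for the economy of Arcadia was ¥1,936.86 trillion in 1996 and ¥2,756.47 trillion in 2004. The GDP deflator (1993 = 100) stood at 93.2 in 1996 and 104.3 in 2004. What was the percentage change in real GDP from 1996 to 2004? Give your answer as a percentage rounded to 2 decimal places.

Real GDP 1996 = 1936.86 / 0.932 = 2078.18.
Real GDP 2004 = 2756.47 / 1.043 = 2642.83.
Real growth = 2642.83 / 2078.18 − 1 = 0.2717.

27.17%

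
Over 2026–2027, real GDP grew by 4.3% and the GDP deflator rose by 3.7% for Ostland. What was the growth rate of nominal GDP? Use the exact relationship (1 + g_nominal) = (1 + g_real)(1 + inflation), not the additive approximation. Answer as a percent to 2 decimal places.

8.16%

(1 + g_nom) = (1 + g_real)(1 + π) = 1.0430 × 1.0370 = 1.08159.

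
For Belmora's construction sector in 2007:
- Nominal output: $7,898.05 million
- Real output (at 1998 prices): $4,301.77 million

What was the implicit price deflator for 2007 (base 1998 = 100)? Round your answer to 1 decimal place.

implicit price deflator = (Nominal / Real) × 100 = 7898.05 / 4301.77 × 100 = 183.60.

183.6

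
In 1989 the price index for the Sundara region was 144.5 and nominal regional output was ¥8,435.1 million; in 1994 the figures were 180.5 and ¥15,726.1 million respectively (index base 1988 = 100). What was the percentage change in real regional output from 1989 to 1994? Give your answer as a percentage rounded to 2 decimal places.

49.25%

Deflate each year: 1989 → 8435.1/1.445 = 5837.44; 1994 → 15726.1/1.805 = 8712.52.
So real regional output changed by 8712.52/5837.44 − 1 = 0.4925, i.e. 49.25%.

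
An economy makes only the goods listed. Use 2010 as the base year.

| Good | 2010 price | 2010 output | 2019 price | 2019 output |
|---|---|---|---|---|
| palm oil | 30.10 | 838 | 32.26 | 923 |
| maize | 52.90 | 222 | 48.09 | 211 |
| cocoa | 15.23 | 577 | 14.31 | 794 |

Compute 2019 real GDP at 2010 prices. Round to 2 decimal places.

51036.82

Real GDP 2019 = Σ (p_2010 × q_2019) = 30.10·923 + 52.90·211 + 15.23·794 = 51036.82.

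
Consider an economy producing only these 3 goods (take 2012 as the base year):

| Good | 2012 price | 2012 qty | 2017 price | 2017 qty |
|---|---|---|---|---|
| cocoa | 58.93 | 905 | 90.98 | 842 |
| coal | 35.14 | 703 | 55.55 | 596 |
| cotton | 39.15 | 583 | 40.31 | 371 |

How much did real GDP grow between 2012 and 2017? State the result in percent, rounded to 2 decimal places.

-15.64%

Real GDP 2012 = Nominal GDP 2012 = 58.93·905 + 35.14·703 + 39.15·583 = 100859.52.
Real GDP 2017 (at 2012 prices) = 58.93·842 + 35.14·596 + 39.15·371 = 85087.15.
Real growth = 85087.15/100859.52 − 1 = -0.1564.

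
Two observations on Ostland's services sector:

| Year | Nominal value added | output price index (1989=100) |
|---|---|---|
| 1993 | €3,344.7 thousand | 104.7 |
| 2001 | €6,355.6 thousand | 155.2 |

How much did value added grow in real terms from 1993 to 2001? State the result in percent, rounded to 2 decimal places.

Real value added 1993 = 3344.7 / 1.047 = 3194.56.
Real value added 2001 = 6355.6 / 1.552 = 4095.10.
Real growth = 4095.10 / 3194.56 − 1 = 0.2819.

28.19%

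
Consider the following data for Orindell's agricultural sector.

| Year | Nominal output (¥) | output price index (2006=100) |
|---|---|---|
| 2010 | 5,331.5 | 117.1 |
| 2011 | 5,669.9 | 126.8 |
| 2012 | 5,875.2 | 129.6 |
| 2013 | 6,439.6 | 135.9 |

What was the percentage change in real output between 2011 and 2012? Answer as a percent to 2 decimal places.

Real output 2011 = 5669.9/1.268 = 4471.53.
Real output 2012 = 5875.2/1.296 = 4533.33.
Change = 4533.33/4471.53 − 1 = 0.0138.

1.38%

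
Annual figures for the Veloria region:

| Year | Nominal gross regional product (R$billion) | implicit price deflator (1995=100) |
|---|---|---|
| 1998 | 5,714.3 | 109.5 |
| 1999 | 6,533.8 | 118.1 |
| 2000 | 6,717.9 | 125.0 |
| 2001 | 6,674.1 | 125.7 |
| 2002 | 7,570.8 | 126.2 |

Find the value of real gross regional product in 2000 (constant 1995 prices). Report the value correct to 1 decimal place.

Real gross regional product 2000 = 6717.9 / 1.250 = 5374.32.

R$5,374.3 billion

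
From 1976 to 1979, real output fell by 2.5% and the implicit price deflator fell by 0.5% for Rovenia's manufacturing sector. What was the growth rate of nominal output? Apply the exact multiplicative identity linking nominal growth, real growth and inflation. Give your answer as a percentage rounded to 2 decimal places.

-2.99%

(1 + g_nom) = (1 + g_real)(1 + π) = 0.9750 × 0.9950 = 0.97013.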